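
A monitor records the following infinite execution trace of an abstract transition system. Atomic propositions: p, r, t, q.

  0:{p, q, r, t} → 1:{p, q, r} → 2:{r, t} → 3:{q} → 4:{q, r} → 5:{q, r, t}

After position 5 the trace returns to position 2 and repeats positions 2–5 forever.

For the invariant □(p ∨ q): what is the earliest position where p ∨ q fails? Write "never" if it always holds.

Check p ∨ q at each position in order: 0 ✓, 1 ✓.
At position 2 the labels are {r, t}, so p ∨ q is false there. This is the first violation.

2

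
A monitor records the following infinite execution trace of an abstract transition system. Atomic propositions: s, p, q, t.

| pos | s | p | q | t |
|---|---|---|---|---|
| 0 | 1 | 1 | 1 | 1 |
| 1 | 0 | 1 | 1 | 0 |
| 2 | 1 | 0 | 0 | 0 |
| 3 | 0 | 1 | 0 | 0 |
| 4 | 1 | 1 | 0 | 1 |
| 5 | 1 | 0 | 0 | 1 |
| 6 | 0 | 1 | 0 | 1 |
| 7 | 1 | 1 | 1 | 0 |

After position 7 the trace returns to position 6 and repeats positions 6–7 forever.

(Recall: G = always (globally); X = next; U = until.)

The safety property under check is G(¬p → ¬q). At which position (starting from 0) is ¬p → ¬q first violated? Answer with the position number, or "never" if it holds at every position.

never

¬p → ¬q holds at every position 0..7, and those are all the positions the trace ever visits, so the invariant G(¬p → ¬q) is never violated.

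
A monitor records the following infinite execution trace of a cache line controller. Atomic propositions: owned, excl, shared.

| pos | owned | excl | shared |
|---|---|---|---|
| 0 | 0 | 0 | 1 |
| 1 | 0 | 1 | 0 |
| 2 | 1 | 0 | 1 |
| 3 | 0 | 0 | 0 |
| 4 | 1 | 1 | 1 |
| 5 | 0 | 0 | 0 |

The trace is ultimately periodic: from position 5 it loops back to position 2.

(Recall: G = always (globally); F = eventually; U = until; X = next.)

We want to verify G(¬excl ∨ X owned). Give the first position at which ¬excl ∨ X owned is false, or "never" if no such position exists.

Check ¬excl ∨ X owned at each position in order: 0 ✓, 1 ✓, 2 ✓, 3 ✓.
At position 4 the labels are {excl, owned, shared} and the next position 5 has {}, so ¬excl ∨ X owned is false there. This is the first violation.

4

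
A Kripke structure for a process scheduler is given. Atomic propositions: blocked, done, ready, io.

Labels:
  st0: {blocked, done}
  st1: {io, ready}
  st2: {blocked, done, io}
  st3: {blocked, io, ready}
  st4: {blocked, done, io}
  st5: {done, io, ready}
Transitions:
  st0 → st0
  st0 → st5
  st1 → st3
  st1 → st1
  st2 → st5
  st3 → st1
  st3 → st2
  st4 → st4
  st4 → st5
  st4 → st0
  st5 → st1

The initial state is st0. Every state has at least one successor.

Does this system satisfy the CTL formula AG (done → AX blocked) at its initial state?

Does not hold

States satisfying done → AX blocked: {st1, st3}.
States satisfying AG (done → AX blocked): ∅.
st0 is reachable from st0 and violates done → AX blocked, so AG fails at st0.
st0 ∉ Sat(AG (done → AX blocked)).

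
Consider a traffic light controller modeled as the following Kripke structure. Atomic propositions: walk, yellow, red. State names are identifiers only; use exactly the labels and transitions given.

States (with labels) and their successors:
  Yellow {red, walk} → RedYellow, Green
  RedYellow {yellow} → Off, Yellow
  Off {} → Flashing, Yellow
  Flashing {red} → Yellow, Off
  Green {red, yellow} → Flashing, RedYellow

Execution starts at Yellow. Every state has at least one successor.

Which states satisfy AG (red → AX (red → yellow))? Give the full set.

States satisfying red → AX (red → yellow): {Yellow, RedYellow, Off}.
States satisfying AG (red → AX (red → yellow)): ∅.

none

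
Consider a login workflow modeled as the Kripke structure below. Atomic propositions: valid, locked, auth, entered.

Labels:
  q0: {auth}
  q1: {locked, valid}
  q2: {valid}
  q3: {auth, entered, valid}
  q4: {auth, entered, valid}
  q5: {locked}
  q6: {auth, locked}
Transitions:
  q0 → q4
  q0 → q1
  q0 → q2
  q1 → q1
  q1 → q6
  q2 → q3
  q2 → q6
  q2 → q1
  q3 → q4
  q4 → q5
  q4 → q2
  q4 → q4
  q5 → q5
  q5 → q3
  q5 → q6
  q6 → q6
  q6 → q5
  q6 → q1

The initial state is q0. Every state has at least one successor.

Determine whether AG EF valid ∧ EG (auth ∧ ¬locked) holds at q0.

States satisfying EF valid: {q0, q1, q2, q3, q4, q5, q6}.
States satisfying AG EF valid: {q0, q1, q2, q3, q4, q5, q6}.
States satisfying auth ∧ ¬locked: {q0, q3, q4}.
States satisfying EG (auth ∧ ¬locked): {q0, q3, q4}.
States satisfying AG EF valid ∧ EG (auth ∧ ¬locked): {q0, q3, q4}.
q0 ∈ Sat(AG EF valid ∧ EG (auth ∧ ¬locked)).

Holds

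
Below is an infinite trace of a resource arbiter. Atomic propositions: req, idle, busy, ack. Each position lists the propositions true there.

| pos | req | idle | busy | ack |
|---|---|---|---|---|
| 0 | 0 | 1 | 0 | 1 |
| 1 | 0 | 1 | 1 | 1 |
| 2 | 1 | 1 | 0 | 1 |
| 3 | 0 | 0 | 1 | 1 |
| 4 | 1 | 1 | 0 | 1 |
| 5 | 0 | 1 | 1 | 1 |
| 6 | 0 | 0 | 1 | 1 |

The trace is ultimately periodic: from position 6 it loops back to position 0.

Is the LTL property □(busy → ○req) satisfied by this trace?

Violated

busy → ○req must hold at every position from 0 onward. It fails at position 5, so □(busy → ○req) is false.
Positions where busy holds: 1, 3, 5, 6.
Check ○req at each: 1→ok, 3→ok, 5→fails, 6→fails.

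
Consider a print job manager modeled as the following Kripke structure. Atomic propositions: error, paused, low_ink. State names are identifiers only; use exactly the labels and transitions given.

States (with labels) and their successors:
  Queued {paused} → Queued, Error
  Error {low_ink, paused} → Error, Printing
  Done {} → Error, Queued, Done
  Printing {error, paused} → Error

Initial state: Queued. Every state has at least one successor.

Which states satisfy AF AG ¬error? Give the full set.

none

States satisfying AG ¬error: ∅.
States satisfying AF AG ¬error: ∅.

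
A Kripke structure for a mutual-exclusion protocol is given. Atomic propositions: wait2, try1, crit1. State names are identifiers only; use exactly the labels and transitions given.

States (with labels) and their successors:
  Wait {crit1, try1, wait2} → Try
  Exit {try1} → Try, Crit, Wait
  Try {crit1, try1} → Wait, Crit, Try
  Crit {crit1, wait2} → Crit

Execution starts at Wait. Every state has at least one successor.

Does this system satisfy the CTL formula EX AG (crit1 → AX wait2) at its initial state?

Violated

States satisfying AG (crit1 → AX wait2): {Crit}.
States satisfying EX AG (crit1 → AX wait2): {Exit, Try, Crit}.
No suitable path/successor from Wait witnesses the formula.
Wait ∉ Sat(EX AG (crit1 → AX wait2)).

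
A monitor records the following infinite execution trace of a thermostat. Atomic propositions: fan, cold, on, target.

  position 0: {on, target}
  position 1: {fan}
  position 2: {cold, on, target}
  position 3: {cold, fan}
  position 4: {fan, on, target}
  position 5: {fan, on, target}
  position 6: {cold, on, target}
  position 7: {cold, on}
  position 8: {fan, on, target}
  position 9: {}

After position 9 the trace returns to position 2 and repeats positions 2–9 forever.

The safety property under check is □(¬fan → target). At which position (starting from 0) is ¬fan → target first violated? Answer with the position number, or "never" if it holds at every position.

Check ¬fan → target at each position in order: 0 ✓, 1 ✓, 2 ✓, 3 ✓, 4 ✓, 5 ✓, 6 ✓.
At position 7 the labels are {cold, on}, so ¬fan → target is false there. This is the first violation.

7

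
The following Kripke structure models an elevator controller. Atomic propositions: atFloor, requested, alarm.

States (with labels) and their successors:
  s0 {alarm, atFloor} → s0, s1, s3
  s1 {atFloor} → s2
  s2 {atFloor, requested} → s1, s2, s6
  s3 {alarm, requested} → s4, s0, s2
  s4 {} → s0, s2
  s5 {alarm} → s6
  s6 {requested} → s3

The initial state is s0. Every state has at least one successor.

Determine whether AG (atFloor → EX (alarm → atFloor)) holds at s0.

States satisfying atFloor → EX (alarm → atFloor): {s0, s1, s2, s3, s4, s5, s6}.
States satisfying AG (atFloor → EX (alarm → atFloor)): {s0, s1, s2, s3, s4, s5, s6}.
Every state reachable from s0 satisfies atFloor → EX (alarm → atFloor).
s0 ∈ Sat(AG (atFloor → EX (alarm → atFloor))).

Holds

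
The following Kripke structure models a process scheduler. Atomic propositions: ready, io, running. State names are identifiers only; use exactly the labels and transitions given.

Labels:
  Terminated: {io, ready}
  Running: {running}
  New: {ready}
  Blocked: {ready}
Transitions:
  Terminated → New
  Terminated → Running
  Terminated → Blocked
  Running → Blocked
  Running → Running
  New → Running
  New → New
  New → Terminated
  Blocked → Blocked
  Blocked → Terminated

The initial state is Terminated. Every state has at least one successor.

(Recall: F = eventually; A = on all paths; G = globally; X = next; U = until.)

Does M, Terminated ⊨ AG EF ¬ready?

Satisfied

States satisfying EF ¬ready: {Terminated, Running, New, Blocked}.
States satisfying AG EF ¬ready: {Terminated, Running, New, Blocked}.
Every state reachable from Terminated satisfies EF ¬ready.
Terminated ∈ Sat(AG EF ¬ready).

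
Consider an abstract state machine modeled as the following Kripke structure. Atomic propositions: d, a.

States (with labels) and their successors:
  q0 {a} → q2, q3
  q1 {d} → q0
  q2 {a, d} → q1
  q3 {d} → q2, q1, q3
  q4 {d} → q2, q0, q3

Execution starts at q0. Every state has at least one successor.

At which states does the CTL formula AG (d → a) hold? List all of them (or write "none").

States satisfying d → a: {q0, q2}.
States satisfying AG (d → a): ∅.

none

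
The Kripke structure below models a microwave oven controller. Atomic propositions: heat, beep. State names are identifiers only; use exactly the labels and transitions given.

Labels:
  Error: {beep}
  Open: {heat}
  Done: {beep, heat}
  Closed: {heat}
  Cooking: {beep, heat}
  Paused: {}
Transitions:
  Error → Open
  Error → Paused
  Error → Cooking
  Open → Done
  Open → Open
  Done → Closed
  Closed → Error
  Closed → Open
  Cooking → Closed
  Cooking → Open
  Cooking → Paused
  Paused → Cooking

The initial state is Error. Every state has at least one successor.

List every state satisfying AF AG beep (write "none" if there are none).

States satisfying AG beep: ∅.
States satisfying AF AG beep: ∅.

none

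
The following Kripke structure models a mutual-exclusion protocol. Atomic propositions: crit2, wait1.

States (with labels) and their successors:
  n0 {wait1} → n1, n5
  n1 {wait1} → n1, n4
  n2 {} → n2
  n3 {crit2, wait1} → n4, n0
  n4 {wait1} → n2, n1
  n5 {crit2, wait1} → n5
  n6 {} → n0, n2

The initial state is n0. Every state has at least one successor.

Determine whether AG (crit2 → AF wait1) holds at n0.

States satisfying crit2 → AF wait1: {n0, n1, n2, n3, n4, n5, n6}.
States satisfying AG (crit2 → AF wait1): {n0, n1, n2, n3, n4, n5, n6}.
Every state reachable from n0 satisfies crit2 → AF wait1.
n0 ∈ Sat(AG (crit2 → AF wait1)).

Yes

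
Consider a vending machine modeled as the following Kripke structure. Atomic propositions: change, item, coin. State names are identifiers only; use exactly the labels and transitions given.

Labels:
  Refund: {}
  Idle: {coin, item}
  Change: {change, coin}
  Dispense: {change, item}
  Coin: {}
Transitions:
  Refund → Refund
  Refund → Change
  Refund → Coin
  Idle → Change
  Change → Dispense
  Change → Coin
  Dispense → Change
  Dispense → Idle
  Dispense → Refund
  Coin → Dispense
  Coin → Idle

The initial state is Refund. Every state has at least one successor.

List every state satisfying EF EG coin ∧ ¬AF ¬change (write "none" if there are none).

none

States satisfying EG coin: ∅.
States satisfying EF EG coin: ∅.
States satisfying ¬change: {Refund, Idle, Coin}.
States satisfying AF ¬change: {Refund, Idle, Coin}.
States satisfying ¬AF ¬change: {Change, Dispense}.
States satisfying EF EG coin ∧ ¬AF ¬change: ∅.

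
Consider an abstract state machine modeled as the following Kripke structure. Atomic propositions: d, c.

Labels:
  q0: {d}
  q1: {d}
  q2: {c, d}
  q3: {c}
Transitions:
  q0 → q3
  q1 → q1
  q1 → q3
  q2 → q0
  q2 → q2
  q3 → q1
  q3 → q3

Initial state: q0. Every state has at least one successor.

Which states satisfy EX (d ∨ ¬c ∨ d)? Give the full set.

{q1, q2, q3}

States satisfying d ∨ ¬c ∨ d: {q0, q1, q2}.
States satisfying EX (d ∨ ¬c ∨ d): {q1, q2, q3}.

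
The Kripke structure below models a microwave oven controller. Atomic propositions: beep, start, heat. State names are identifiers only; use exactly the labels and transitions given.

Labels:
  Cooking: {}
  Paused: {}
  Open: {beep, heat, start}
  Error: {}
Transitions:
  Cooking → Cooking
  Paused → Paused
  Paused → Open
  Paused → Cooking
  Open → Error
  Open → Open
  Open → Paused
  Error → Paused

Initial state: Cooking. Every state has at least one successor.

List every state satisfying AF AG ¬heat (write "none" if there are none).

{Cooking}

States satisfying AG ¬heat: {Cooking}.
States satisfying AF AG ¬heat: {Cooking}.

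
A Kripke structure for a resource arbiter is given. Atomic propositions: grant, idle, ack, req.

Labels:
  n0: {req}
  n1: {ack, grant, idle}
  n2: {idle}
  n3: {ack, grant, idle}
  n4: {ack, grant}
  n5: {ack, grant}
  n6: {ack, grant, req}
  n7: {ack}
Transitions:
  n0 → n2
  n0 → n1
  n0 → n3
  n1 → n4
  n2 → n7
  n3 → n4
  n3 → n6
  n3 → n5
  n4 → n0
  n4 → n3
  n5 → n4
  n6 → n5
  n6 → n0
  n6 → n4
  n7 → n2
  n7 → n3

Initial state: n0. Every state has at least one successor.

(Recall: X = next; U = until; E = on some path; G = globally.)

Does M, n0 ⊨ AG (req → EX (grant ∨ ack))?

Satisfied

States satisfying req → EX (grant ∨ ack): {n0, n1, n2, n3, n4, n5, n6, n7}.
States satisfying AG (req → EX (grant ∨ ack)): {n0, n1, n2, n3, n4, n5, n6, n7}.
Every state reachable from n0 satisfies req → EX (grant ∨ ack).
n0 ∈ Sat(AG (req → EX (grant ∨ ack))).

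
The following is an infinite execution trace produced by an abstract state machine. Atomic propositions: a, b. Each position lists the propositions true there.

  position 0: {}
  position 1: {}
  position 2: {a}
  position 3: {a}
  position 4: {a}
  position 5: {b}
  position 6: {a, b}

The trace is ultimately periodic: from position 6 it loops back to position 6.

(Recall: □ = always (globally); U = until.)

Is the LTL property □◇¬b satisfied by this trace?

◇¬b must hold at every position from 0 onward. It fails at position 5, so □◇¬b is false.

Does not hold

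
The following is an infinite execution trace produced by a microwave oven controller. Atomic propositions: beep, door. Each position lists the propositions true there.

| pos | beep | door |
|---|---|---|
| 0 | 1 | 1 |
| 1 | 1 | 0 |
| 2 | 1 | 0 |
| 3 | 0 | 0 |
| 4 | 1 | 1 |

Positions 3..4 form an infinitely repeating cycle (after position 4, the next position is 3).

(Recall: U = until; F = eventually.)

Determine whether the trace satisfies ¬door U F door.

Yes

Walking from position 0: F door first holds at position 0, and ¬door holds at every earlier position along the way, so ¬door U F door holds.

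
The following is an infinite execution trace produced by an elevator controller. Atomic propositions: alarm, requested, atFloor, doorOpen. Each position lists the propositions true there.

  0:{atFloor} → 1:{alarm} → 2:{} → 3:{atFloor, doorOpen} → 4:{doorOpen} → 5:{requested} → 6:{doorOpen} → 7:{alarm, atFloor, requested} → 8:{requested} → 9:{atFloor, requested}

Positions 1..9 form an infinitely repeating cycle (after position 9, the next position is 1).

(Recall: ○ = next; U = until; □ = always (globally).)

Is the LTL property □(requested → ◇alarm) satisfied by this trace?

Yes

requested → ◇alarm holds at every position 0..9, and those are all positions ever visited, so □(requested → ◇alarm) holds.
Positions where requested holds: 5, 7, 8, 9.
Check ◇alarm at each: 5→ok, 7→ok, 8→ok, 9→ok.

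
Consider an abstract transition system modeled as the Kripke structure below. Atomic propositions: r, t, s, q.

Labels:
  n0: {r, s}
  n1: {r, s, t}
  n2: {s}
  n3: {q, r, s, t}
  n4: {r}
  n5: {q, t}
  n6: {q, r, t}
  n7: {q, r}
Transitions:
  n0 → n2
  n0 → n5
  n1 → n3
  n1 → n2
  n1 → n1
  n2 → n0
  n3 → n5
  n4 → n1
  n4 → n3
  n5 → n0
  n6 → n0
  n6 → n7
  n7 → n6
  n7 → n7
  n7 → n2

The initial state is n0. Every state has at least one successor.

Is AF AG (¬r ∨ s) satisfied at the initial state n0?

States satisfying AG (¬r ∨ s): {n0, n1, n2, n3, n5}.
States satisfying AF AG (¬r ∨ s): {n0, n1, n2, n3, n4, n5}.
n0 ∈ Sat(AF AG (¬r ∨ s)).

Holds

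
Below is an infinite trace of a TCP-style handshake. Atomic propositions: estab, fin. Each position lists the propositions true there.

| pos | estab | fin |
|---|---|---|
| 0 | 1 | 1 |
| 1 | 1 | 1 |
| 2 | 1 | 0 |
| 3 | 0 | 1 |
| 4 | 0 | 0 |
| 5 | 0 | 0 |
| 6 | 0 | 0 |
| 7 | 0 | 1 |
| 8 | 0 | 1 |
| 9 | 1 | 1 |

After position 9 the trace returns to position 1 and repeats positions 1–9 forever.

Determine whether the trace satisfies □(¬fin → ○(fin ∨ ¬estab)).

Yes

¬fin → ○(fin ∨ ¬estab) holds at every position 0..9, and those are all positions ever visited, so □(¬fin → ○(fin ∨ ¬estab)) holds.
Positions where ¬fin holds: 2, 4, 5, 6.
Check ○(fin ∨ ¬estab) at each: 2→ok, 4→ok, 5→ok, 6→ok.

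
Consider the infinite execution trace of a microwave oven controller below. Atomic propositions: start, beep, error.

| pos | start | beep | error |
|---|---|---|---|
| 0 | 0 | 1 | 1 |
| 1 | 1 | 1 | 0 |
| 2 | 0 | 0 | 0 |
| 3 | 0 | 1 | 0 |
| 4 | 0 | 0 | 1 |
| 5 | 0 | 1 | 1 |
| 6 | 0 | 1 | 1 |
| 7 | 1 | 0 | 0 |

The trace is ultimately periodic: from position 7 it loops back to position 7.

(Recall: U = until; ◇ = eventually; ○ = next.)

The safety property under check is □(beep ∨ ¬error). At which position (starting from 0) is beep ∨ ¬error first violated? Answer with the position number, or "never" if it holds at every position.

Check beep ∨ ¬error at each position in order: 0 ✓, 1 ✓, 2 ✓, 3 ✓.
At position 4 the labels are {error}, so beep ∨ ¬error is false there. This is the first violation.

4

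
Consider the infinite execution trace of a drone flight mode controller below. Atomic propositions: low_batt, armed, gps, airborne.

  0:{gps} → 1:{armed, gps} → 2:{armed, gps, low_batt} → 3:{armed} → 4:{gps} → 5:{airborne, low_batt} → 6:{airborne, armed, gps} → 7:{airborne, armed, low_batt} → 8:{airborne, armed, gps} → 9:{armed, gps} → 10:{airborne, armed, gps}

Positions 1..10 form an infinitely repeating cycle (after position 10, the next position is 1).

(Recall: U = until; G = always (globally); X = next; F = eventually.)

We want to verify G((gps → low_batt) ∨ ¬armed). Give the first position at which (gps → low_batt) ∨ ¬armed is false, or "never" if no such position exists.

Check (gps → low_batt) ∨ ¬armed at each position in order: 0 ✓.
At position 1 the labels are {armed, gps}, so (gps → low_batt) ∨ ¬armed is false there. This is the first violation.

1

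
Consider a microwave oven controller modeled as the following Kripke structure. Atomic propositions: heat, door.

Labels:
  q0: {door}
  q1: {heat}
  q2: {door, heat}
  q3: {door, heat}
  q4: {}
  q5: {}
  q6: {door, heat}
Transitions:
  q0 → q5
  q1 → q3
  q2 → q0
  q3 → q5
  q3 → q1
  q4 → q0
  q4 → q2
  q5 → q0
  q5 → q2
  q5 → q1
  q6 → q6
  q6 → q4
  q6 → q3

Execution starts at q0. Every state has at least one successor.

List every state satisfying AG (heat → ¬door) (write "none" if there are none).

none

States satisfying heat → ¬door: {q0, q1, q4, q5}.
States satisfying AG (heat → ¬door): ∅.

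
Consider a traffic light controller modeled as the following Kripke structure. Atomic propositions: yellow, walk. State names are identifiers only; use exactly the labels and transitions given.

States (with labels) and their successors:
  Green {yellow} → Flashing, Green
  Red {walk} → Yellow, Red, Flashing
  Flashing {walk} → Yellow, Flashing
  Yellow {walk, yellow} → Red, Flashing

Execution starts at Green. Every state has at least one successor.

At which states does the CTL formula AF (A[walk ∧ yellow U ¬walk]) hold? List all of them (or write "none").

{Green}

States satisfying A[walk ∧ yellow U ¬walk]: {Green}.
States satisfying AF (A[walk ∧ yellow U ¬walk]): {Green}.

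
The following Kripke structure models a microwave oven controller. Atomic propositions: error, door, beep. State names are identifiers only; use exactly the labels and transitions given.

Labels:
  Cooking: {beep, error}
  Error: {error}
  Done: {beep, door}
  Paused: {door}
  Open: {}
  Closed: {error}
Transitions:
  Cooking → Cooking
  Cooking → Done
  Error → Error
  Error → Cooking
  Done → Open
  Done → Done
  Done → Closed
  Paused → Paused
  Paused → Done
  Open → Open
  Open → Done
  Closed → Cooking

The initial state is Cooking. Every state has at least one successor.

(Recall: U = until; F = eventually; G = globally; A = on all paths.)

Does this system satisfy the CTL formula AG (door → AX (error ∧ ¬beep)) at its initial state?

States satisfying door → AX (error ∧ ¬beep): {Cooking, Error, Open, Closed}.
States satisfying AG (door → AX (error ∧ ¬beep)): ∅.
Done is reachable from Cooking and violates door → AX (error ∧ ¬beep), so AG fails at Cooking.
Cooking ∉ Sat(AG (door → AX (error ∧ ¬beep))).

Does not hold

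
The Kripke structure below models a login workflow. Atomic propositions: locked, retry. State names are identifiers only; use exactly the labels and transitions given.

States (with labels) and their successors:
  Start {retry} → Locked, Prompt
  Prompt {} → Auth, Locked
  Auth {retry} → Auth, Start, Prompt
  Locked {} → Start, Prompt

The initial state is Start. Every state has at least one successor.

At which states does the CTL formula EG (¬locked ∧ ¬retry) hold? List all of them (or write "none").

States satisfying ¬locked ∧ ¬retry: {Prompt, Locked}.
States satisfying EG (¬locked ∧ ¬retry): {Prompt, Locked}.

{Prompt, Locked}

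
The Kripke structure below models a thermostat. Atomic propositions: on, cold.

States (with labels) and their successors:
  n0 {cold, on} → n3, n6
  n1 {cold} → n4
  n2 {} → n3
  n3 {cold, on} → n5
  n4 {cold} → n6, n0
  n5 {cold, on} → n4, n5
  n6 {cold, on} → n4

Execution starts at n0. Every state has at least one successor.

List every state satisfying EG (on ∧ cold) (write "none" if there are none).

{n0, n3, n5}

States satisfying on ∧ cold: {n0, n3, n5, n6}.
States satisfying EG (on ∧ cold): {n0, n3, n5}.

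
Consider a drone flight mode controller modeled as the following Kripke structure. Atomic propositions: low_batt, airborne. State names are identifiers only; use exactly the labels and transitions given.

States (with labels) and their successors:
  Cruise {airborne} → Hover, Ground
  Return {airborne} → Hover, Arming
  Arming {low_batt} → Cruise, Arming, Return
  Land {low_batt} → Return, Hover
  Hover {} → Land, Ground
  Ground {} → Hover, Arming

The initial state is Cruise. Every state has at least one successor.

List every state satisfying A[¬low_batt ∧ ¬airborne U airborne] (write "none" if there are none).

{Cruise, Return}

States satisfying ¬low_batt ∧ ¬airborne: {Hover, Ground}.
States satisfying airborne: {Cruise, Return}.
States satisfying A[¬low_batt ∧ ¬airborne U airborne]: {Cruise, Return}.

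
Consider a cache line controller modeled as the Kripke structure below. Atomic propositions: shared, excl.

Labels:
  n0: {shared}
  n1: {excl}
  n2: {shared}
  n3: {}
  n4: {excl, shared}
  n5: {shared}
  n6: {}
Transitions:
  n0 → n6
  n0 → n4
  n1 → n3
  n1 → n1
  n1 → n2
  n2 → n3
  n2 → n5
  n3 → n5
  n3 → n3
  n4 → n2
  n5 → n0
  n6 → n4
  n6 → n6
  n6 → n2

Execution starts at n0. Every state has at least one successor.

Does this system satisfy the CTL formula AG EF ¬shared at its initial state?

States satisfying EF ¬shared: {n0, n1, n2, n3, n4, n5, n6}.
States satisfying AG EF ¬shared: {n0, n1, n2, n3, n4, n5, n6}.
Every state reachable from n0 satisfies EF ¬shared.
n0 ∈ Sat(AG EF ¬shared).

Holds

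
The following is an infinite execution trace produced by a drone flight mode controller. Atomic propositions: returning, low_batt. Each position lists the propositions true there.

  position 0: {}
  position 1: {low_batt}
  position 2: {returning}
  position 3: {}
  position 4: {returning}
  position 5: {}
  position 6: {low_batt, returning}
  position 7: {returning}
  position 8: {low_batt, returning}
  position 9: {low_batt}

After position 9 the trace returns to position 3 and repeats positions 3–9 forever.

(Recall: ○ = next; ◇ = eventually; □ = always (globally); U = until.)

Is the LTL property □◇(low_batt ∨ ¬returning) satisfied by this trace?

Holds

◇(low_batt ∨ ¬returning) holds at every position 0..9, and those are all positions ever visited, so □◇(low_batt ∨ ¬returning) holds.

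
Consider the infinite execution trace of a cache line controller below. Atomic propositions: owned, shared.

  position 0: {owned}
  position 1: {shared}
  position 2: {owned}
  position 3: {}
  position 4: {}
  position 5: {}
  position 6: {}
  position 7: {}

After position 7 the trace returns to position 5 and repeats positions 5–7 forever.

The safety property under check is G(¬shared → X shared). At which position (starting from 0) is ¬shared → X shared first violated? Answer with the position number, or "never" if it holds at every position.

2

Check ¬shared → X shared at each position in order: 0 ✓, 1 ✓.
At position 2 the labels are {owned} and the next position 3 has {}, so ¬shared → X shared is false there. This is the first violation.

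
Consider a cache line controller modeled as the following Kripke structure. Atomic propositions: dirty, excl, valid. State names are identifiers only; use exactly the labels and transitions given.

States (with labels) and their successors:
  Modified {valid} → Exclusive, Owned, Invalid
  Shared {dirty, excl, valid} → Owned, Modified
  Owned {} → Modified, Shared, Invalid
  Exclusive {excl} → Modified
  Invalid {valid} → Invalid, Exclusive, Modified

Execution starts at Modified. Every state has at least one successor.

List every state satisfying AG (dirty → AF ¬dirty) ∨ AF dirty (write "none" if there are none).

{Modified, Shared, Owned, Exclusive, Invalid}

States satisfying dirty → AF ¬dirty: {Modified, Shared, Owned, Exclusive, Invalid}.
States satisfying AG (dirty → AF ¬dirty): {Modified, Shared, Owned, Exclusive, Invalid}.
States satisfying dirty: {Shared}.
States satisfying AF dirty: {Shared}.
States satisfying AG (dirty → AF ¬dirty) ∨ AF dirty: {Modified, Shared, Owned, Exclusive, Invalid}.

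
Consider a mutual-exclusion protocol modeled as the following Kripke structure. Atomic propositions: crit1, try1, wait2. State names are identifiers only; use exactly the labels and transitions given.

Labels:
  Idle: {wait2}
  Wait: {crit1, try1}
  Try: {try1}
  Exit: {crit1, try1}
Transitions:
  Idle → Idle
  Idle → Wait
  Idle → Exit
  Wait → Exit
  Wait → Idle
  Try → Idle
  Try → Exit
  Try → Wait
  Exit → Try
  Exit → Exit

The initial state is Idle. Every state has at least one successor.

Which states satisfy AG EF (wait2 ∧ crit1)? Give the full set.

States satisfying EF (wait2 ∧ crit1): ∅.
States satisfying AG EF (wait2 ∧ crit1): ∅.

none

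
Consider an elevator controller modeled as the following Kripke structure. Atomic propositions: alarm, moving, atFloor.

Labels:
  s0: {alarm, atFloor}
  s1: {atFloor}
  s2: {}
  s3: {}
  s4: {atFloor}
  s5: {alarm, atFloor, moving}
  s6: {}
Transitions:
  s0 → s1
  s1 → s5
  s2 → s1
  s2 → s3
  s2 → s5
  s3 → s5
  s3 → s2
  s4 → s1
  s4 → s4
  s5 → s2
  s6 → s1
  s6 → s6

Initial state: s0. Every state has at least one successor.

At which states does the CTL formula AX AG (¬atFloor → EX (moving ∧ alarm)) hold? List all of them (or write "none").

{s0, s1, s2, s3, s4, s5}

States satisfying AG (¬atFloor → EX (moving ∧ alarm)): {s0, s1, s2, s3, s4, s5}.
States satisfying AX AG (¬atFloor → EX (moving ∧ alarm)): {s0, s1, s2, s3, s4, s5}.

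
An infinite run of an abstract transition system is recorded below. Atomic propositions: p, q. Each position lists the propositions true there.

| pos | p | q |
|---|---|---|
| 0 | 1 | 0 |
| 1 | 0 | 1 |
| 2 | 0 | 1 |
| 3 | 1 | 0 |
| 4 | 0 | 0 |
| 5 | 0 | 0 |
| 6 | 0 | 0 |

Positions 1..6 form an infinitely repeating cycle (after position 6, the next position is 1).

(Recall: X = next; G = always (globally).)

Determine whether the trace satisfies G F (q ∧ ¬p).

F (q ∧ ¬p) holds at every position 0..6, and those are all positions ever visited, so G F (q ∧ ¬p) holds.

Yes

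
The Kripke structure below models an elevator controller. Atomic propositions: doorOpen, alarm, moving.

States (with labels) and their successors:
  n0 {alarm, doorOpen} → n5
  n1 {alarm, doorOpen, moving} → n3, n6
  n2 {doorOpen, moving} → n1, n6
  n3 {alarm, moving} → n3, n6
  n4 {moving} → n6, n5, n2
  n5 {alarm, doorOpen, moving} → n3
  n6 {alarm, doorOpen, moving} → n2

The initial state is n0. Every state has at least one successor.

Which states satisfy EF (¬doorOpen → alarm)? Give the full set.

{n0, n1, n2, n3, n4, n5, n6}

States satisfying ¬doorOpen → alarm: {n0, n1, n2, n3, n5, n6}.
States satisfying EF (¬doorOpen → alarm): {n0, n1, n2, n3, n4, n5, n6}.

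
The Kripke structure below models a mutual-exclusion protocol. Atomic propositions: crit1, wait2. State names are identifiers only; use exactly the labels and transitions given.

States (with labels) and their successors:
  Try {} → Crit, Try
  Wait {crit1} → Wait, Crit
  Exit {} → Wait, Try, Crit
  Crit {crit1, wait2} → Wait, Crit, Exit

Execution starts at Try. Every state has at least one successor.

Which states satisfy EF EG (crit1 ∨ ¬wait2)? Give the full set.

States satisfying EG (crit1 ∨ ¬wait2): {Try, Wait, Exit, Crit}.
States satisfying EF EG (crit1 ∨ ¬wait2): {Try, Wait, Exit, Crit}.

{Try, Wait, Exit, Crit}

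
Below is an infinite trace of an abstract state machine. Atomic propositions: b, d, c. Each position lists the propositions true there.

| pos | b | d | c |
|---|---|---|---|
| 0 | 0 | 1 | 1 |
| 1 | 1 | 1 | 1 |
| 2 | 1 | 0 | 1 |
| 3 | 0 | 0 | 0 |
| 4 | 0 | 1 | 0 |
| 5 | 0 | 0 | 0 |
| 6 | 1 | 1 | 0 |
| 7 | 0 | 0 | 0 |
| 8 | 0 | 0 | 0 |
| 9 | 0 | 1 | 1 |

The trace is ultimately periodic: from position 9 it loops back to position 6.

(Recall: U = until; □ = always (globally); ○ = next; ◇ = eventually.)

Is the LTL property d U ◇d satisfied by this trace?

Walking from position 0: ◇d first holds at position 0, and d holds at every earlier position along the way, so d U ◇d holds.

Yes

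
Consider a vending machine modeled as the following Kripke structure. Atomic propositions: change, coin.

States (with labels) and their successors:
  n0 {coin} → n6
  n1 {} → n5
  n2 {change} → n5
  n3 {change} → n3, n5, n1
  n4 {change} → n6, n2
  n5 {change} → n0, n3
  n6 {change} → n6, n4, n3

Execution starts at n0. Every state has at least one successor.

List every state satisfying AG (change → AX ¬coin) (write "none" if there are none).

States satisfying change → AX ¬coin: {n0, n1, n2, n3, n4, n6}.
States satisfying AG (change → AX ¬coin): ∅.

none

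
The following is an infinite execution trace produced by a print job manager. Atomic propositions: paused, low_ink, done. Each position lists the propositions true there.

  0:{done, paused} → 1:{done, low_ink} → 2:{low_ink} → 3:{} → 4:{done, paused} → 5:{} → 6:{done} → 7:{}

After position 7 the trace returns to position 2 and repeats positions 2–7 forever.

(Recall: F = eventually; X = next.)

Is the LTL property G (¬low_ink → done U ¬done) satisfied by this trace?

Satisfied

¬low_ink → done U ¬done holds at every position 0..7, and those are all positions ever visited, so G (¬low_ink → done U ¬done) holds.
Positions where ¬low_ink holds: 0, 3, 4, 5, 6, 7.
Check done U ¬done at each: 0→ok, 3→ok, 4→ok, 5→ok, 6→ok, 7→ok.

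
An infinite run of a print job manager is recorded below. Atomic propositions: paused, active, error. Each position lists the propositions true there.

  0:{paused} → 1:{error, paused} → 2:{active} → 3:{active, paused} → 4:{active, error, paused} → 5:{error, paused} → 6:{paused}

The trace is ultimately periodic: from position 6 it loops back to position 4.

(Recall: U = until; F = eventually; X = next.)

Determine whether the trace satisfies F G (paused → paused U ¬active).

Holds

G (paused → paused U ¬active) holds at position 0, which is reachable from 0, so F G (paused → paused U ¬active) holds.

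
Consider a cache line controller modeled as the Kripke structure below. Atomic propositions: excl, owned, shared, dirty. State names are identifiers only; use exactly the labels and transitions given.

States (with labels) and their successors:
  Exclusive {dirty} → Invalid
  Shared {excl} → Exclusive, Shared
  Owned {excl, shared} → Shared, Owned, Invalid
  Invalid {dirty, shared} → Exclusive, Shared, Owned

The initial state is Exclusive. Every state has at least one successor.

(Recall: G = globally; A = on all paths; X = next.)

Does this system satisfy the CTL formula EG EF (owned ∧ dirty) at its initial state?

States satisfying EF (owned ∧ dirty): ∅.
States satisfying EG EF (owned ∧ dirty): ∅.
No suitable path/successor from Exclusive witnesses the formula.
Exclusive ∉ Sat(EG EF (owned ∧ dirty)).

Violated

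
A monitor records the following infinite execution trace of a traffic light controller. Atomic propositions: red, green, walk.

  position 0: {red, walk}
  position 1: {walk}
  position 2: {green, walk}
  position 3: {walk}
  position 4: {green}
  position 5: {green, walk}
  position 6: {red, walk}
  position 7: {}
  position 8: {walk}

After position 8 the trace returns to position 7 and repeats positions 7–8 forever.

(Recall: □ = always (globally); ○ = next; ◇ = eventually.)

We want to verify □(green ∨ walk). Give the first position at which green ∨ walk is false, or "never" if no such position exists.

Check green ∨ walk at each position in order: 0 ✓, 1 ✓, 2 ✓, 3 ✓, 4 ✓, 5 ✓, 6 ✓.
At position 7 the labels are {}, so green ∨ walk is false there. This is the first violation.

7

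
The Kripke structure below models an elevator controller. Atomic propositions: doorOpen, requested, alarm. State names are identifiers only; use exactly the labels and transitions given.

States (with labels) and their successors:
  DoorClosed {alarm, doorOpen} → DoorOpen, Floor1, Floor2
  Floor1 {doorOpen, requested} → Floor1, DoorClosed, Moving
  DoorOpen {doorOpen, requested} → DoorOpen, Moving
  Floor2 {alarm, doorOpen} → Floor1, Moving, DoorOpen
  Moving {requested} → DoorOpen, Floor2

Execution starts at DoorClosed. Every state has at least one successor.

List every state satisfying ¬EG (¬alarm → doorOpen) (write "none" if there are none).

{Moving}

States satisfying ¬alarm → doorOpen: {DoorClosed, Floor1, DoorOpen, Floor2}.
States satisfying EG (¬alarm → doorOpen): {DoorClosed, Floor1, DoorOpen, Floor2}.
States satisfying ¬EG (¬alarm → doorOpen): {Moving}.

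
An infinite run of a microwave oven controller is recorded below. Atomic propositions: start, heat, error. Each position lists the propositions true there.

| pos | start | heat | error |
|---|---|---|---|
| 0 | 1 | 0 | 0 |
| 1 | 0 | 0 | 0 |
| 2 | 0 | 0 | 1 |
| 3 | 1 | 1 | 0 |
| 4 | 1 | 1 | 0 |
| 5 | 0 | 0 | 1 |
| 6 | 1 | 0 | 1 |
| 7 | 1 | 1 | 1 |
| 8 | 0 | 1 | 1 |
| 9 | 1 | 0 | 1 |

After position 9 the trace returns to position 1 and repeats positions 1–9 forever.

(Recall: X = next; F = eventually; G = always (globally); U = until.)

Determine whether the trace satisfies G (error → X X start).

No

error → X X start must hold at every position from 0 onward. It fails at position 6, so G (error → X X start) is false.
Positions where error holds: 2, 5, 6, 7, 8, 9.
Check X X start at each: 2→ok, 5→ok, 6→fails, 7→ok, 8→fails, 9→fails.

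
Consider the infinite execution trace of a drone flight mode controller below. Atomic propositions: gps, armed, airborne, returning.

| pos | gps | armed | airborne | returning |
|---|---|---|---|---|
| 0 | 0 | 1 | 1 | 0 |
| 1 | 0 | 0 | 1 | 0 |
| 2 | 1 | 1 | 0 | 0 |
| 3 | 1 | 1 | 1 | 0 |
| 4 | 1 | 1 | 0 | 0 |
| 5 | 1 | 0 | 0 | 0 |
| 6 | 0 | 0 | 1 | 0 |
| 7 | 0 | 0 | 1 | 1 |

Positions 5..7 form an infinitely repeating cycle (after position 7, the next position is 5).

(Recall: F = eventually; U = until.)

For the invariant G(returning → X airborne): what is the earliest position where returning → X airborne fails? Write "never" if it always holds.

Check returning → X airborne at each position in order: 0 ✓, 1 ✓, 2 ✓, 3 ✓, 4 ✓, 5 ✓, 6 ✓.
At position 7 the labels are {airborne, returning} and the next position 5 has {gps}, so returning → X airborne is false there. This is the first violation.

7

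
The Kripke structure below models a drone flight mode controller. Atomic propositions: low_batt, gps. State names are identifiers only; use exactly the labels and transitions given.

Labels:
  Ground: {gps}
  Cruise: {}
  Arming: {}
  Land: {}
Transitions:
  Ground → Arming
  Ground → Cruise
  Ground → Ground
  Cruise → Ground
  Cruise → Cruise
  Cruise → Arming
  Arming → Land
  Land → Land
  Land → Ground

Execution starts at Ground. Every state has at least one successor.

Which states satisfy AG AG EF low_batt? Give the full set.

States satisfying AG EF low_batt: ∅.
States satisfying AG AG EF low_batt: ∅.

none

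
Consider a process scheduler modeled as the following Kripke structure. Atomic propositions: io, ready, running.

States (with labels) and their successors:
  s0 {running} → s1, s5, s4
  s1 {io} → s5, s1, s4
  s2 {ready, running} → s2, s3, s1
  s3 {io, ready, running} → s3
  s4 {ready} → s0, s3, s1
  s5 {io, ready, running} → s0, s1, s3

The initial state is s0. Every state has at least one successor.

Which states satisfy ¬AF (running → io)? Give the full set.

States satisfying running → io: {s1, s3, s4, s5}.
States satisfying AF (running → io): {s0, s1, s3, s4, s5}.
States satisfying ¬AF (running → io): {s2}.

{s2}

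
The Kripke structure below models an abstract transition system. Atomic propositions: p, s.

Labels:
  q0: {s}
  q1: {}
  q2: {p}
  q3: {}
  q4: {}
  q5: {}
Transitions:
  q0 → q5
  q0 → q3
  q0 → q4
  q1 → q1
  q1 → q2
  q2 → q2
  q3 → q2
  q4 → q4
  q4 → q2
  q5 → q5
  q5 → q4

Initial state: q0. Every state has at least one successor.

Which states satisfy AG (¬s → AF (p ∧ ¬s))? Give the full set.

{q2, q3}

States satisfying ¬s → AF (p ∧ ¬s): {q0, q2, q3}.
States satisfying AG (¬s → AF (p ∧ ¬s)): {q2, q3}.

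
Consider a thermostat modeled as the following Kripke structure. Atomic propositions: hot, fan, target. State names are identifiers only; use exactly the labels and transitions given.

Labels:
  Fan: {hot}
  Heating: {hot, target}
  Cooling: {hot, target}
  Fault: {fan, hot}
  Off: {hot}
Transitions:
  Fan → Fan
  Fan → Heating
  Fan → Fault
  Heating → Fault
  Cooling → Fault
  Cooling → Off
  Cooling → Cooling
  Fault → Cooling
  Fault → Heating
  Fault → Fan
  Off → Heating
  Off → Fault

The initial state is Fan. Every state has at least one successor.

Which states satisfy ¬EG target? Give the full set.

{Fan, Heating, Fault, Off}

States satisfying target: {Heating, Cooling}.
States satisfying EG target: {Cooling}.
States satisfying ¬EG target: {Fan, Heating, Fault, Off}.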